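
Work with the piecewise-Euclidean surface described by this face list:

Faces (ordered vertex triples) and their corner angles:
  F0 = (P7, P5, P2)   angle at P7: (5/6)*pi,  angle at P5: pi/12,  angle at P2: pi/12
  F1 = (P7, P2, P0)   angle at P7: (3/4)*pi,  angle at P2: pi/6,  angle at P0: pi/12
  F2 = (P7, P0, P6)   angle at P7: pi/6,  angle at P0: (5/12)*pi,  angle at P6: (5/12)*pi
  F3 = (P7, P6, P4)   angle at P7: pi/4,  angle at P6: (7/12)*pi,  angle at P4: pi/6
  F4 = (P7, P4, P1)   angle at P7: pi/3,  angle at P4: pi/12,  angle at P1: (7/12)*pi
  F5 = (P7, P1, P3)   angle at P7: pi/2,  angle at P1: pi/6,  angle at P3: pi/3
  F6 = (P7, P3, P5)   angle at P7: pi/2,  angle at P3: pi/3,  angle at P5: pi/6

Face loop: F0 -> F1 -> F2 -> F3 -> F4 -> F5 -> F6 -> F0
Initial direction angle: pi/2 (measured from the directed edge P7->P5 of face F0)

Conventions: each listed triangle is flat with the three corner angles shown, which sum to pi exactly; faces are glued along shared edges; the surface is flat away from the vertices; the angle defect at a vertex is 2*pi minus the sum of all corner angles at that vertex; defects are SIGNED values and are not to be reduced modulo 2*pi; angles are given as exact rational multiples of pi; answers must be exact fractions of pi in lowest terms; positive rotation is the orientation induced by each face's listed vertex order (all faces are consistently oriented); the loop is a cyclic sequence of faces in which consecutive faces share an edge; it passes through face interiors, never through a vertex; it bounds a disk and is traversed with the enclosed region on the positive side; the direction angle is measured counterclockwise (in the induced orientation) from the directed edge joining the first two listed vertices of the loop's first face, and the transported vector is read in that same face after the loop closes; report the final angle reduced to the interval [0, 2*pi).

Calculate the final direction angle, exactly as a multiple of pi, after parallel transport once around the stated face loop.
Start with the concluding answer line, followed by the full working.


Answer: final direction angle = (7/6)*pi

enclosed vertex P7: corner angles sum to (10/3)*pi, defect = 2*pi - (10/3)*pi = (-4/3)*pi
holonomy = initial angle + sum of enclosed defects (mod 2*pi), positive in the induced orientation
final angle = pi/2 - (4/3)*pi = (7/6)*pi (mod 2*pi)


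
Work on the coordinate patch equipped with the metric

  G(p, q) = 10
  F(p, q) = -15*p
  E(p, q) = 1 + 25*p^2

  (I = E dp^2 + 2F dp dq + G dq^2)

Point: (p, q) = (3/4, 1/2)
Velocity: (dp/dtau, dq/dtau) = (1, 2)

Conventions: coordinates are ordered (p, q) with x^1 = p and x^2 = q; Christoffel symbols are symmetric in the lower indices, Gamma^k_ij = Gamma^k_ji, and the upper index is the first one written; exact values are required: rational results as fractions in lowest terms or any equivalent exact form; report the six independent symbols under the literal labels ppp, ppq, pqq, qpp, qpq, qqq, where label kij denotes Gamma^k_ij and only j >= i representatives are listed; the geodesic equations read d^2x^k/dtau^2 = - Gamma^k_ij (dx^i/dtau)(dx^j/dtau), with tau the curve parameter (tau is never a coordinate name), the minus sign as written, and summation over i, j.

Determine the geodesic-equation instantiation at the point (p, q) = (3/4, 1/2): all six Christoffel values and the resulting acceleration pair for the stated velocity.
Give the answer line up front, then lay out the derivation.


Answer: Gamma_ppp = 60/77, Gamma_ppq = 0, Gamma_pqq = 0, Gamma_qpp = -48/77, Gamma_qpq = 0, Gamma_qqq = 0; accelerations (d^2p/dtau^2, d^2q/dtau^2) = (-60/77, 48/77)

E = 241/16, F = -45/4, G = 10 at the point
E_p = 75/2, E_q = 0, F_p = -15, F_q = 0, G_p = 0, G_q = 0
EG - F^2 = 385/16;  g^inv = (16/385) * [[10, 45/4], [45/4, 241/16]]
first-kind symbols [ij,l] = (1/2)(d_i g_jl + d_j g_il - d_l g_ij): [pp,p] = E_p/2 = 75/4, [pp,q] = F_p - E_q/2 = -15, [pq,p] = E_q/2 = 0, [pq,q] = G_p/2 = 0, [qq,p] = F_q - G_p/2 = 0, [qq,q] = G_q/2 = 0
Gamma^p_ij = (G*[ij,p] - F*[ij,q])/(EG - F^2), Gamma^q_ij = (E*[ij,q] - F*[ij,p])/(EG - F^2)
Gamma_ppp = 60/77, Gamma_ppq = 0, Gamma_pqq = 0, Gamma_qpp = -48/77, Gamma_qpq = 0, Gamma_qqq = 0
d^2p/dtau^2 = -(Gamma_ppp*(1)^2 + 2*Gamma_ppq*(1)*(2) + Gamma_pqq*(2)^2) = -60/77
d^2q/dtau^2 = -(Gamma_qpp*(1)^2 + 2*Gamma_qpq*(1)*(2) + Gamma_qqq*(2)^2) = 48/77


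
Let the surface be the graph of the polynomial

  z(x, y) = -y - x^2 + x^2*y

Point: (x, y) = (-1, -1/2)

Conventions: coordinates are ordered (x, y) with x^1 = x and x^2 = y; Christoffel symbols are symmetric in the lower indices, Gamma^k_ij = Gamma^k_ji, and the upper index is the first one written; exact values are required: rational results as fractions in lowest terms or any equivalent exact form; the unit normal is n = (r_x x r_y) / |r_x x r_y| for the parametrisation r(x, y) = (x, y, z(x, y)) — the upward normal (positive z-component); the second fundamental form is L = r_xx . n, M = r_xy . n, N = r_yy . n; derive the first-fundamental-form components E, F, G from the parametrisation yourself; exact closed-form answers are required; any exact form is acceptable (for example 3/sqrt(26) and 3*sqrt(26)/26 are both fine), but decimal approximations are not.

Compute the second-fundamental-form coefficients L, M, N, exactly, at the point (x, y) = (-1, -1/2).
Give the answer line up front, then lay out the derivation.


Answer: L = -3*sqrt(10)/10, M = -sqrt(10)/5, N = 0

z_x = 3, z_y = 0, z_xx = -3, z_xy = -2, z_yy = 0
E = 10, F = 0, G = 1; answer radicand W^2 = 10
unnormalised second-form numerators: l = -3, m = -2, n = 0; L = l/sqrt(10), and similarly M = m/sqrt(W^2), N = n/sqrt(W^2)


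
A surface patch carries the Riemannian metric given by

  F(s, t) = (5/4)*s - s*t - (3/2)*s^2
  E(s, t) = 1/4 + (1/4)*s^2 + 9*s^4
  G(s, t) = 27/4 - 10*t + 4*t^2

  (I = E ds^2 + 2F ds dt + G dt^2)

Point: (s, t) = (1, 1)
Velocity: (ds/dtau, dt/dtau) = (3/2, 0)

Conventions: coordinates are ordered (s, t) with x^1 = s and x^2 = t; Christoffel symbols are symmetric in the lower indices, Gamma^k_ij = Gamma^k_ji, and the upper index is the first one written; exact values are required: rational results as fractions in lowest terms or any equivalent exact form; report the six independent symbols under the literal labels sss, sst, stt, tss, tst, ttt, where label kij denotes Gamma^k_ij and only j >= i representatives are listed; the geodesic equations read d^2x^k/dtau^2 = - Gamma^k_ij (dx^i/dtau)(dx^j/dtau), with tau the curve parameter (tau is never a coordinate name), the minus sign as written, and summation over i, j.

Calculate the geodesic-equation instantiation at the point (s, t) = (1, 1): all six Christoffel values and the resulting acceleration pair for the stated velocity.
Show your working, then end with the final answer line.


E = 19/2, F = -5/4, G = 3/4 at the point
E_s = 73/2, E_t = 0, F_s = -11/4, F_t = -1, G_s = 0, G_t = -2
EG - F^2 = 89/16;  g^inv = (16/89) * [[3/4, 5/4], [5/4, 19/2]]
first-kind symbols [ij,l] = (1/2)(d_i g_jl + d_j g_il - d_l g_ij): [ss,s] = E_s/2 = 73/4, [ss,t] = F_s - E_t/2 = -11/4, [st,s] = E_t/2 = 0, [st,t] = G_s/2 = 0, [tt,s] = F_t - G_s/2 = -1, [tt,t] = G_t/2 = -1
Gamma^s_ij = (G*[ij,s] - F*[ij,t])/(EG - F^2), Gamma^t_ij = (E*[ij,t] - F*[ij,s])/(EG - F^2)
Gamma_sss = 164/89, Gamma_sst = 0, Gamma_stt = -32/89, Gamma_tss = -53/89, Gamma_tst = 0, Gamma_ttt = -172/89
d^2s/dtau^2 = -(Gamma_sss*(3/2)^2 + 2*Gamma_sst*(3/2)*(0) + Gamma_stt*(0)^2) = -369/89
d^2t/dtau^2 = -(Gamma_tss*(3/2)^2 + 2*Gamma_tst*(3/2)*(0) + Gamma_ttt*(0)^2) = 477/356

Answer: Gamma_sss = 164/89, Gamma_sst = 0, Gamma_stt = -32/89, Gamma_tss = -53/89, Gamma_tst = 0, Gamma_ttt = -172/89; accelerations (d^2s/dtau^2, d^2t/dtau^2) = (-369/89, 477/356)


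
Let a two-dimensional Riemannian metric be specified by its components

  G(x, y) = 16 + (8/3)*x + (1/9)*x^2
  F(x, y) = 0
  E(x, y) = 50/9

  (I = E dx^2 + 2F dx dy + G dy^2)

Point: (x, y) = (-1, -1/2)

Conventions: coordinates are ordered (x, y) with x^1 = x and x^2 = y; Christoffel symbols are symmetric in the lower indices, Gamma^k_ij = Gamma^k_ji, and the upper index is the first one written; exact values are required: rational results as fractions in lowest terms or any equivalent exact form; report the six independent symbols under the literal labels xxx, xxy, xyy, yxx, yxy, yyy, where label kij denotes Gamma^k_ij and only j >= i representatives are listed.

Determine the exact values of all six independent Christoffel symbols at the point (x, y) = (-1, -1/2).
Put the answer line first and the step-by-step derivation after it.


Answer: Gamma_xxx = 0, Gamma_xxy = 0, Gamma_xyy = -11/50, Gamma_yxx = 0, Gamma_yxy = 1/11, Gamma_yyy = 0

E = 50/9, F = 0, G = 121/9 at the point
E_x = 0, E_y = 0, F_x = 0, F_y = 0, G_x = 22/9, G_y = 0
EG - F^2 = 6050/81;  g^inv = (81/6050) * [[121/9, 0], [0, 50/9]]
first-kind symbols [ij,l] = (1/2)(d_i g_jl + d_j g_il - d_l g_ij): [xx,x] = E_x/2 = 0, [xx,y] = F_x - E_y/2 = 0, [xy,x] = E_y/2 = 0, [xy,y] = G_x/2 = 11/9, [yy,x] = F_y - G_x/2 = -11/9, [yy,y] = G_y/2 = 0
Gamma^x_ij = (G*[ij,x] - F*[ij,y])/(EG - F^2), Gamma^y_ij = (E*[ij,y] - F*[ij,x])/(EG - F^2)


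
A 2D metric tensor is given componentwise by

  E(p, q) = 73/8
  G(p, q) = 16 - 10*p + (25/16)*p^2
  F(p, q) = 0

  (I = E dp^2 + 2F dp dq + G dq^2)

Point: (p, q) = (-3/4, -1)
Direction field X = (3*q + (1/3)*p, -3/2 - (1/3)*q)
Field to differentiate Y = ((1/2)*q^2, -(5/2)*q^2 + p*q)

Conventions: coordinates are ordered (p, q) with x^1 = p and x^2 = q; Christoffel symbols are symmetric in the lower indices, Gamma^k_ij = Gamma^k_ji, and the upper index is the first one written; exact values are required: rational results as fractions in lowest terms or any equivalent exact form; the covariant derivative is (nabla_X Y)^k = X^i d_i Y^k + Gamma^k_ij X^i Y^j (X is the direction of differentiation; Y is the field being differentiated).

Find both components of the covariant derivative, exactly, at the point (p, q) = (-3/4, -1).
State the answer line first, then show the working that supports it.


Answer: (nabla_X Y)^p = 35707/14016, (nabla_X Y)^q = -5689/1896

E = 73/8, F = 0, G = 6241/256 at the point
E_p = 0, E_q = 0, F_p = 0, F_q = 0, G_p = -395/32, G_q = 0
EG - F^2 = 455593/2048;  g^inv = (2048/455593) * [[6241/256, 0], [0, 73/8]]
first-kind symbols [ij,l] = (1/2)(d_i g_jl + d_j g_il - d_l g_ij): [pp,p] = E_p/2 = 0, [pp,q] = F_p - E_q/2 = 0, [pq,p] = E_q/2 = 0, [pq,q] = G_p/2 = -395/64, [qq,p] = F_q - G_p/2 = 395/64, [qq,q] = G_q/2 = 0
Gamma^p_ij = (G*[ij,p] - F*[ij,q])/(EG - F^2), Gamma^q_ij = (E*[ij,q] - F*[ij,p])/(EG - F^2)
Gamma_ppp = 0, Gamma_ppq = 0, Gamma_pqq = 395/584, Gamma_qpp = 0, Gamma_qpq = -20/79, Gamma_qqq = 0
X = (-13/4, -7/6), Y = (1/2, -7/4) at the point


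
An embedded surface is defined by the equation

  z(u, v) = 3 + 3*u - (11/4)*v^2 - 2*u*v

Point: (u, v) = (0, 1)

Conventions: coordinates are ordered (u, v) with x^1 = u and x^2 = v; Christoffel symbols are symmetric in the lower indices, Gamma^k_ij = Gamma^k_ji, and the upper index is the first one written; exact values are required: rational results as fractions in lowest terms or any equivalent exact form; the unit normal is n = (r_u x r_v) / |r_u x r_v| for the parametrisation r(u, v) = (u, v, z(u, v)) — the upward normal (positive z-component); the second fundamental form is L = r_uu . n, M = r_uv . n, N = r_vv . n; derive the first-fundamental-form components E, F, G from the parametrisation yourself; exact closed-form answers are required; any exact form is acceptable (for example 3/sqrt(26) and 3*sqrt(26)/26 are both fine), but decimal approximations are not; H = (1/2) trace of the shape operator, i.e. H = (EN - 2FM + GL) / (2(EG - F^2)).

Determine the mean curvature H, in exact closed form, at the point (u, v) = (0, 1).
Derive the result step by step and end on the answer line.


z_u = 1, z_v = -11/2, z_uu = 0, z_uv = -2, z_vv = -11/2
E = 2, F = -11/2, G = 125/4; answer radicand W^2 = 129/4
unnormalised second-form numerators: l = 0, m = -2, n = -11/2; L = l/sqrt(129/4), and similarly M = m/sqrt(W^2), N = n/sqrt(W^2)
H = (E*n - 2*F*m + G*l) / (2*(EG - F^2)*sqrt(W^2)); E*n - 2*F*m + G*l = -33, EG - F^2 = 129/4, so H = (-22/43)/sqrt(129/4)

Answer: H = -44*sqrt(129)/5547


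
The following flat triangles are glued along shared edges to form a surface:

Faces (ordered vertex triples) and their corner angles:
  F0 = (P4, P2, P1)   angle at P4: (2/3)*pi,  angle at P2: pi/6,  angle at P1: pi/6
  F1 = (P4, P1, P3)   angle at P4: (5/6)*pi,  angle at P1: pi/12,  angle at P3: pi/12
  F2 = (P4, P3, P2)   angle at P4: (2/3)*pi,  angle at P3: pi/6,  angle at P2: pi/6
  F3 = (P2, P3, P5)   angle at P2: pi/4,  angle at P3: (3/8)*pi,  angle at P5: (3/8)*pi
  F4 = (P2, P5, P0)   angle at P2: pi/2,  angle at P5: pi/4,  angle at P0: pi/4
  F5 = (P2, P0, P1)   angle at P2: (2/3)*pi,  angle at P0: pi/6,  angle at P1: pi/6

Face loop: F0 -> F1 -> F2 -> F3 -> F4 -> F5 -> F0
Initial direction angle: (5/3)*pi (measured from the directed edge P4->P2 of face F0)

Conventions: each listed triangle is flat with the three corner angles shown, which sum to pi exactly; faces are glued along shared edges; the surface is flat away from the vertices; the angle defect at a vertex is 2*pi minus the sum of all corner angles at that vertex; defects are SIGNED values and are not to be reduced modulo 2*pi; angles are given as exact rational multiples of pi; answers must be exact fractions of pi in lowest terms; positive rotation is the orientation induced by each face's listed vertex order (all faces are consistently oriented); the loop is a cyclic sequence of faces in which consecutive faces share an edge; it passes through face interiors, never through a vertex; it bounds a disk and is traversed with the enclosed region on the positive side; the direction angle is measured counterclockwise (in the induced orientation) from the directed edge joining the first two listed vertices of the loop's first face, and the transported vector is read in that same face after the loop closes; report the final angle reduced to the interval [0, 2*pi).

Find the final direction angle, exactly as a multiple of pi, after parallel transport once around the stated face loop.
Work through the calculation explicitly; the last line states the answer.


enclosed vertex P2: corner angles sum to (7/4)*pi, defect = 2*pi - (7/4)*pi = pi/4
enclosed vertex P4: corner angles sum to (13/6)*pi, defect = 2*pi - (13/6)*pi = -pi/6
holonomy = initial angle + sum of enclosed defects (mod 2*pi), positive in the induced orientation
final angle = (5/3)*pi + pi/12 = (7/4)*pi (mod 2*pi)

Answer: final direction angle = (7/4)*pi


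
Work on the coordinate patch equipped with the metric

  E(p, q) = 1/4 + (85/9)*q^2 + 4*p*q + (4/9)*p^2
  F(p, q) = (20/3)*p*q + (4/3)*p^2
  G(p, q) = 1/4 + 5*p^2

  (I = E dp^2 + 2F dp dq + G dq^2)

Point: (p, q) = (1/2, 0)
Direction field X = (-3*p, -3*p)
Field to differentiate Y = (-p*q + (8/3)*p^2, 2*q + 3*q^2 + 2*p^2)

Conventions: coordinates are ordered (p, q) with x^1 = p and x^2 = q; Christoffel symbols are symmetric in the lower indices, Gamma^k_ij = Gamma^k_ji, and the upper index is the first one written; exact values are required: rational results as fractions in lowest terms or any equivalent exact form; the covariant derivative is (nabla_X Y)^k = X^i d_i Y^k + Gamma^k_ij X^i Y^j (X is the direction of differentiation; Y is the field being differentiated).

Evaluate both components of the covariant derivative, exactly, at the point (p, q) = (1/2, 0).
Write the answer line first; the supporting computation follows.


Answer: (nabla_X Y)^p = -1073/124, (nabla_X Y)^q = -2953/372

E = 13/36, F = 1/3, G = 3/2 at the point
E_p = 4/9, E_q = 2, F_p = 4/3, F_q = 10/3, G_p = 5, G_q = 0
EG - F^2 = 31/72;  g^inv = (72/31) * [[3/2, -1/3], [-1/3, 13/36]]
first-kind symbols [ij,l] = (1/2)(d_i g_jl + d_j g_il - d_l g_ij): [pp,p] = E_p/2 = 2/9, [pp,q] = F_p - E_q/2 = 1/3, [pq,p] = E_q/2 = 1, [pq,q] = G_p/2 = 5/2, [qq,p] = F_q - G_p/2 = 5/6, [qq,q] = G_q/2 = 0
Gamma^p_ij = (G*[ij,p] - F*[ij,q])/(EG - F^2), Gamma^q_ij = (E*[ij,q] - F*[ij,p])/(EG - F^2)
Gamma_ppp = 16/31, Gamma_ppq = 48/31, Gamma_pqq = 90/31, Gamma_qpp = 10/93, Gamma_qpq = 41/31, Gamma_qqq = -20/31
X = (-3/2, -3/2), Y = (2/3, 1/2) at the point


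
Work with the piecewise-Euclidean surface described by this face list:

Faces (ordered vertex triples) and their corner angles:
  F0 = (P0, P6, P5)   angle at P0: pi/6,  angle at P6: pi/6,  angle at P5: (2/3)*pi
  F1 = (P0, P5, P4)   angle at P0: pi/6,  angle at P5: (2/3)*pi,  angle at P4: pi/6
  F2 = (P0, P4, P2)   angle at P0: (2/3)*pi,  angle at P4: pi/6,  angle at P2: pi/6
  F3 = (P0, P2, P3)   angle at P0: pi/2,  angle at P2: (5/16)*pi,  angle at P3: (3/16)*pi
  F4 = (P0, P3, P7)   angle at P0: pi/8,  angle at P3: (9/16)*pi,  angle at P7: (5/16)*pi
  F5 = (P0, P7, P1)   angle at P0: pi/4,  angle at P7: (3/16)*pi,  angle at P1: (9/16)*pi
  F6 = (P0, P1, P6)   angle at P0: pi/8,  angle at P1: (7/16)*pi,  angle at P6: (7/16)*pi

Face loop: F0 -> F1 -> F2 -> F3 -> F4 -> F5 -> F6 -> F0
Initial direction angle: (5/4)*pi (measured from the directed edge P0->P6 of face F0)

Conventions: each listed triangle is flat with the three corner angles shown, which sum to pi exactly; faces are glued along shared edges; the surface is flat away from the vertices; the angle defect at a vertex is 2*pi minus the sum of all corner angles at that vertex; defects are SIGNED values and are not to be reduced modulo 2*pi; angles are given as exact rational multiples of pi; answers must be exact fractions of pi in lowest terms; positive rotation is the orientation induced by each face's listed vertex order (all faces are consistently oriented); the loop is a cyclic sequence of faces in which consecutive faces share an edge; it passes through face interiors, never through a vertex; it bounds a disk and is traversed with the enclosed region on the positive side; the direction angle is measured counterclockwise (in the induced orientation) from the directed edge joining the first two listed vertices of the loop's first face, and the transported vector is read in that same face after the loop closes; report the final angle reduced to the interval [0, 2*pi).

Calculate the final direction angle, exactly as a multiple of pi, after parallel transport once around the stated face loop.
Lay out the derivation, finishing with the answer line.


enclosed vertex P0: corner angles sum to 2*pi, defect = 2*pi - 2*pi = 0
holonomy = initial angle + sum of enclosed defects (mod 2*pi), positive in the induced orientation
final angle = (5/4)*pi + 0 = (5/4)*pi (mod 2*pi)

Answer: final direction angle = (5/4)*pi


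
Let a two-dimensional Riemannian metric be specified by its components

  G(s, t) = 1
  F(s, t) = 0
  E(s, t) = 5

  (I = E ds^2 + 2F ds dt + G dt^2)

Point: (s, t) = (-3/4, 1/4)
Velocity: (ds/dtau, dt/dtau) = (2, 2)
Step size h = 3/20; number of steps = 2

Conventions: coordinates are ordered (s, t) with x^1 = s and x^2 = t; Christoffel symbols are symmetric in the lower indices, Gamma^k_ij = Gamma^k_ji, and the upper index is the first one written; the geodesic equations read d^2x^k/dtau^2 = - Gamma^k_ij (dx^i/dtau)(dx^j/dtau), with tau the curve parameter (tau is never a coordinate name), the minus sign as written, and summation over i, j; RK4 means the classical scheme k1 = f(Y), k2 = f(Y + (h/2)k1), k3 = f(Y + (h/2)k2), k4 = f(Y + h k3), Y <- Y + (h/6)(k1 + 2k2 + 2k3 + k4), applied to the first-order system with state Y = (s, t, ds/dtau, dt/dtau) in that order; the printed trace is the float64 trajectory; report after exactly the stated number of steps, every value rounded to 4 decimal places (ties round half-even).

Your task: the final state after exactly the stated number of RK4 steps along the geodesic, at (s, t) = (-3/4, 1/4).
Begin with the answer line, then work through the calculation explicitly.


Answer: s = -0.1500, t = 0.8500, ds/dtau = 2.0000, dt/dtau = 2.0000

f(Y) = (ds/dtau, dt/dtau, -Gamma^s_ij Y'^i Y'^j, -Gamma^t_ij Y'^i Y'^j) with the Gammas evaluated at the stage position; h = 0.150000; intermediate values shown to 6 dp
step 0: s = -0.7500, t = 0.2500, ds/dtau = 2.0000, dt/dtau = 2.0000
step 1:
  k1: at (s, t) = (-0.750000, 0.250000), (ds/dtau, dt/dtau) = (2.000000, 2.000000); Gamma_sss = 0.000000, Gamma_sst = 0.000000, Gamma_stt = 0.000000, Gamma_tss = 0.000000, Gamma_tst = 0.000000, Gamma_ttt = 0.000000; k1 = (2.000000, 2.000000, 0.000000, 0.000000)
  k2: at (s, t) = (-0.600000, 0.400000), (ds/dtau, dt/dtau) = (2.000000, 2.000000); Gamma_sss = 0.000000, Gamma_sst = 0.000000, Gamma_stt = 0.000000, Gamma_tss = 0.000000, Gamma_tst = 0.000000, Gamma_ttt = 0.000000; k2 = (2.000000, 2.000000, 0.000000, 0.000000)
  k3: at (s, t) = (-0.600000, 0.400000), (ds/dtau, dt/dtau) = (2.000000, 2.000000); Gamma_sss = 0.000000, Gamma_sst = 0.000000, Gamma_stt = 0.000000, Gamma_tss = 0.000000, Gamma_tst = 0.000000, Gamma_ttt = 0.000000; k3 = (2.000000, 2.000000, 0.000000, 0.000000)
  k4: at (s, t) = (-0.450000, 0.550000), (ds/dtau, dt/dtau) = (2.000000, 2.000000); Gamma_sss = 0.000000, Gamma_sst = 0.000000, Gamma_stt = 0.000000, Gamma_tss = 0.000000, Gamma_tst = 0.000000, Gamma_ttt = 0.000000; k4 = (2.000000, 2.000000, 0.000000, 0.000000)
  Y <- Y + (h/6)(k1 + 2k2 + 2k3 + k4): s = -0.4500, t = 0.5500, ds/dtau = 2.0000, dt/dtau = 2.0000
step 2:
  k1: at (s, t) = (-0.450000, 0.550000), (ds/dtau, dt/dtau) = (2.000000, 2.000000); Gamma_sss = 0.000000, Gamma_sst = 0.000000, Gamma_stt = 0.000000, Gamma_tss = 0.000000, Gamma_tst = 0.000000, Gamma_ttt = 0.000000; k1 = (2.000000, 2.000000, 0.000000, 0.000000)
  k2: at (s, t) = (-0.300000, 0.700000), (ds/dtau, dt/dtau) = (2.000000, 2.000000); Gamma_sss = 0.000000, Gamma_sst = 0.000000, Gamma_stt = 0.000000, Gamma_tss = 0.000000, Gamma_tst = 0.000000, Gamma_ttt = 0.000000; k2 = (2.000000, 2.000000, 0.000000, 0.000000)
  k3: at (s, t) = (-0.300000, 0.700000), (ds/dtau, dt/dtau) = (2.000000, 2.000000); Gamma_sss = 0.000000, Gamma_sst = 0.000000, Gamma_stt = 0.000000, Gamma_tss = 0.000000, Gamma_tst = 0.000000, Gamma_ttt = 0.000000; k3 = (2.000000, 2.000000, 0.000000, 0.000000)
  k4: at (s, t) = (-0.150000, 0.850000), (ds/dtau, dt/dtau) = (2.000000, 2.000000); Gamma_sss = 0.000000, Gamma_sst = 0.000000, Gamma_stt = 0.000000, Gamma_tss = 0.000000, Gamma_tst = 0.000000, Gamma_ttt = 0.000000; k4 = (2.000000, 2.000000, 0.000000, 0.000000)
  Y <- Y + (h/6)(k1 + 2k2 + 2k3 + k4): s = -0.1500, t = 0.8500, ds/dtau = 2.0000, dt/dtau = 2.0000


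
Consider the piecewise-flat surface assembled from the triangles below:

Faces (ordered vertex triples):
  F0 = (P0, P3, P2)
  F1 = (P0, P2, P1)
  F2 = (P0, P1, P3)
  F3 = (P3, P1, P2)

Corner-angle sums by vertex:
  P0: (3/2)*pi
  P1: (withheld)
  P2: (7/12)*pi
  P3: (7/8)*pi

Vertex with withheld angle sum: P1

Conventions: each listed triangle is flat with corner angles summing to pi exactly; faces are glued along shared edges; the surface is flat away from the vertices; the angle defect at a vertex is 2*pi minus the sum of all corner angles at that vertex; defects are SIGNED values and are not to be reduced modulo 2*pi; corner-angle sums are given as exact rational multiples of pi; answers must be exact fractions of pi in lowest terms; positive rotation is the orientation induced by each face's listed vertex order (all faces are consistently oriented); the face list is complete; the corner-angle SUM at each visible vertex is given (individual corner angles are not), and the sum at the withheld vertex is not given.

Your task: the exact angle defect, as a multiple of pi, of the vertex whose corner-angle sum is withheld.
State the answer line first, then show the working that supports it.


Answer: defect(P1) = (23/24)*pi

V = 4, E = 6, F = 4; chi = V - E + F = 2
Gauss-Bonnet: total defect = 2*pi*chi = 4*pi; visible defects sum to (73/24)*pi


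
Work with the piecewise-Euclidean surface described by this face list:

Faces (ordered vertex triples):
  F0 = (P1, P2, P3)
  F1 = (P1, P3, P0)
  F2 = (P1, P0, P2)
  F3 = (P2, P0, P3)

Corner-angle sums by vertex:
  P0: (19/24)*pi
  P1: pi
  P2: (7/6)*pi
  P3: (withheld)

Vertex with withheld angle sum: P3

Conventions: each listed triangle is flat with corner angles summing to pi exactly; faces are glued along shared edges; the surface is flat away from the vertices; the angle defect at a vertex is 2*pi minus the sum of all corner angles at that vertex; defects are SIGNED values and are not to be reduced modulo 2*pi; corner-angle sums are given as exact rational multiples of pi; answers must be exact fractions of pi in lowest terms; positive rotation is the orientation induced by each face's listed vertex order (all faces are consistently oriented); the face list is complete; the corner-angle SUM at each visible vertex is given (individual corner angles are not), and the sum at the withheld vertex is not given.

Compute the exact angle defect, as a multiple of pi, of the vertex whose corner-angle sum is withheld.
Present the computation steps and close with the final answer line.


V = 4, E = 6, F = 4; chi = V - E + F = 2
Gauss-Bonnet: total defect = 2*pi*chi = 4*pi; visible defects sum to (73/24)*pi

Answer: defect(P3) = (23/24)*pi


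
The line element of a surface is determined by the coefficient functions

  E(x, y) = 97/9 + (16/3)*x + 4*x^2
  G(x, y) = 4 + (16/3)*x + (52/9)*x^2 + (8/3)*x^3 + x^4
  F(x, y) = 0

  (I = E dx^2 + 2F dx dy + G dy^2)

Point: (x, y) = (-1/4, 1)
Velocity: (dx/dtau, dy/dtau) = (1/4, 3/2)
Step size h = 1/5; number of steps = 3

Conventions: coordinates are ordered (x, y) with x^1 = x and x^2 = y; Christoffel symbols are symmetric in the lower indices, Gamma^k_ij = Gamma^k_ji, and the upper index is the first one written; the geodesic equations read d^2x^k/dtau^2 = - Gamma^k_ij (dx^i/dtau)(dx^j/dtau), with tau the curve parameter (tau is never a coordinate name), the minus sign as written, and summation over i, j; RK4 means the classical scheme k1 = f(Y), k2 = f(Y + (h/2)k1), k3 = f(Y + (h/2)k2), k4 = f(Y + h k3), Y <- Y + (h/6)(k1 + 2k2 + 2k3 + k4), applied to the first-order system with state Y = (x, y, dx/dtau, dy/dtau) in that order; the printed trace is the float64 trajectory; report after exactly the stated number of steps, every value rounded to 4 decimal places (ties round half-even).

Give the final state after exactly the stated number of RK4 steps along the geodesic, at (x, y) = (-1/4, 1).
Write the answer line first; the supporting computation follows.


Answer: x = -0.0426, y = 1.8150, dx/dtau = 0.4370, dy/dtau = 1.1855

f(Y) = (dx/dtau, dy/dtau, -Gamma^x_ij Y'^i Y'^j, -Gamma^y_ij Y'^i Y'^j) with the Gammas evaluated at the stage position; h = 0.200000; intermediate values shown to 6 dp
step 0: x = -0.2500, y = 1.0000, dx/dtau = 0.2500, dy/dtau = 1.5000
step 1:
  k1: at (x, y) = (-0.250000, 1.000000), (dx/dtau, dy/dtau) = (0.250000, 1.500000); Gamma_xxx = 0.171920, Gamma_xxy = 0.000000, Gamma_xyy = -0.148639, Gamma_yxx = 0.000000, Gamma_yxy = 0.481928, Gamma_yyy = 0.000000; k1 = (0.250000, 1.500000, 0.323693, -0.361446)
  k2: at (x, y) = (-0.225000, 1.150000), (dx/dtau, dy/dtau) = (0.282369, 1.463855); Gamma_xxx = 0.180636, Gamma_xxy = 0.000000, Gamma_xyy = -0.158113, Gamma_yxx = 0.000000, Gamma_yxy = 0.504582, Gamma_yyy = 0.000000; k2 = (0.282369, 1.463855, 0.324413, -0.417135)
  k3: at (x, y) = (-0.221763, 1.146386), (dx/dtau, dy/dtau) = (0.282441, 1.458286); Gamma_xxx = 0.181746, Gamma_xxy = 0.000000, Gamma_xyy = -0.159345, Gamma_yxx = 0.000000, Gamma_yxy = 0.507448, Gamma_yyy = 0.000000; k3 = (0.282441, 1.458286, 0.324366, -0.418016)
  k4: at (x, y) = (-0.193512, 1.291657), (dx/dtau, dy/dtau) = (0.314873, 1.416397); Gamma_xxx = 0.191261, Gamma_xxy = 0.000000, Gamma_xyy = -0.170168, Gamma_yxx = 0.000000, Gamma_yxy = 0.531805, Gamma_yyy = 0.000000; k4 = (0.314873, 1.416397, 0.322424, -0.474354)
  Y <- Y + (h/6)(k1 + 2k2 + 2k3 + k4): x = -0.1935, y = 1.2920, dx/dtau = 0.3148, dy/dtau = 1.4165
step 2:
  k1: at (x, y) = (-0.193517, 1.292023), (dx/dtau, dy/dtau) = (0.314789, 1.416463); Gamma_xxx = 0.191259, Gamma_xxy = 0.000000, Gamma_xyy = -0.170166, Gamma_yxx = 0.000000, Gamma_yxy = 0.531800, Gamma_yyy = 0.000000; k1 = (0.314789, 1.416463, 0.322463, -0.474246)
  k2: at (x, y) = (-0.162038, 1.433669), (dx/dtau, dy/dtau) = (0.347035, 1.369039); Gamma_xxx = 0.201477, Gamma_xxy = 0.000000, Gamma_xyy = -0.182357, Gamma_yxx = 0.000000, Gamma_yxy = 0.557537, Gamma_yyy = 0.000000; k2 = (0.347035, 1.369039, 0.317521, -0.529777)
  k3: at (x, y) = (-0.158813, 1.428927), (dx/dtau, dy/dtau) = (0.346541, 1.363486); Gamma_xxx = 0.202500, Gamma_xxy = 0.000000, Gamma_xyy = -0.183614, Gamma_yxx = 0.000000, Gamma_yxy = 0.560090, Gamma_yyy = 0.000000; k3 = (0.346541, 1.363486, 0.317037, -0.529289)
  k4: at (x, y) = (-0.124209, 1.564720), (dx/dtau, dy/dtau) = (0.378197, 1.310605); Gamma_xxx = 0.213209, Gamma_xxy = 0.000000, Gamma_xyy = -0.197198, Gamma_yxx = 0.000000, Gamma_yxy = 0.586499, Gamma_yyy = 0.000000; k4 = (0.378197, 1.310605, 0.308229, -0.581416)
  Y <- Y + (h/6)(k1 + 2k2 + 2k3 + k4): x = -0.1242, y = 1.5651, dx/dtau = 0.3781, dy/dtau = 1.3107
step 3:
  k1: at (x, y) = (-0.124179, 1.565093), (dx/dtau, dy/dtau) = (0.378116, 1.310670); Gamma_xxx = 0.213217, Gamma_xxy = 0.000000, Gamma_xyy = -0.197210, Gamma_yxx = 0.000000, Gamma_yxy = 0.586521, Gamma_yyy = 0.000000; k1 = (0.378116, 1.310670, 0.308294, -0.581343)
  k2: at (x, y) = (-0.086367, 1.696160), (dx/dtau, dy/dtau) = (0.408946, 1.252536); Gamma_xxx = 0.224336, Gamma_xxy = 0.000000, Gamma_xyy = -0.212255, Gamma_yxx = 0.000000, Gamma_yxy = 0.613326, Gamma_yyy = 0.000000; k2 = (0.408946, 1.252536, 0.295479, -0.628314)
  k3: at (x, y) = (-0.083284, 1.690347), (dx/dtau, dy/dtau) = (0.407664, 1.247839); Gamma_xxx = 0.225215, Gamma_xxy = 0.000000, Gamma_xyy = -0.213492, Gamma_yxx = 0.000000, Gamma_yxy = 0.615418, Gamma_yyy = 0.000000; k3 = (0.407664, 1.247839, 0.294999, -0.626125)
  k4: at (x, y) = (-0.042646, 1.814661), (dx/dtau, dy/dtau) = (0.437116, 1.185445); Gamma_xxx = 0.236425, Gamma_xxy = 0.000000, Gamma_xyy = -0.229918, Gamma_yxx = 0.000000, Gamma_yxy = 0.641681, Gamma_yyy = 0.000000; k4 = (0.437116, 1.185445, 0.277926, -0.665008)
  Y <- Y + (h/6)(k1 + 2k2 + 2k3 + k4): x = -0.0426, y = 1.8150, dx/dtau = 0.4370, dy/dtau = 1.1855


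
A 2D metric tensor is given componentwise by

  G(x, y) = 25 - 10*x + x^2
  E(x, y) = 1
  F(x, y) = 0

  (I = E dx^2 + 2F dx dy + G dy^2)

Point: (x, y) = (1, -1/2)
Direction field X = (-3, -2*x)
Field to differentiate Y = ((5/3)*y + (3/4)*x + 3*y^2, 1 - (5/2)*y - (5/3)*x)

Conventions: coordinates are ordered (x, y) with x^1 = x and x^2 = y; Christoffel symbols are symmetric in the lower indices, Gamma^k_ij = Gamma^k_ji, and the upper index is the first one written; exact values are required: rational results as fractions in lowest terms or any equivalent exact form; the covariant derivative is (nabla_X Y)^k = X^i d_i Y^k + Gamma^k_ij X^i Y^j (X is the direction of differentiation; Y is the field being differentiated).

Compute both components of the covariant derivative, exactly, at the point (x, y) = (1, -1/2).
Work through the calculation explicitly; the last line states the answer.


E = 1, F = 0, G = 16 at the point
E_x = 0, E_y = 0, F_x = 0, F_y = 0, G_x = -8, G_y = 0
EG - F^2 = 16;  g^inv = (1/16) * [[16, 0], [0, 1]]
first-kind symbols [ij,l] = (1/2)(d_i g_jl + d_j g_il - d_l g_ij): [xx,x] = E_x/2 = 0, [xx,y] = F_x - E_y/2 = 0, [xy,x] = E_y/2 = 0, [xy,y] = G_x/2 = -4, [yy,x] = F_y - G_x/2 = 4, [yy,y] = G_y/2 = 0
Gamma^x_ij = (G*[ij,x] - F*[ij,y])/(EG - F^2), Gamma^y_ij = (E*[ij,y] - F*[ij,x])/(EG - F^2)
Gamma_xxx = 0, Gamma_xxy = 0, Gamma_xyy = 4, Gamma_yxx = 0, Gamma_yxy = -1/4, Gamma_yyy = 0
X = (-3, -2), Y = (2/3, 7/12) at the point

Answer: (nabla_X Y)^x = -17/4, (nabla_X Y)^y = 517/48


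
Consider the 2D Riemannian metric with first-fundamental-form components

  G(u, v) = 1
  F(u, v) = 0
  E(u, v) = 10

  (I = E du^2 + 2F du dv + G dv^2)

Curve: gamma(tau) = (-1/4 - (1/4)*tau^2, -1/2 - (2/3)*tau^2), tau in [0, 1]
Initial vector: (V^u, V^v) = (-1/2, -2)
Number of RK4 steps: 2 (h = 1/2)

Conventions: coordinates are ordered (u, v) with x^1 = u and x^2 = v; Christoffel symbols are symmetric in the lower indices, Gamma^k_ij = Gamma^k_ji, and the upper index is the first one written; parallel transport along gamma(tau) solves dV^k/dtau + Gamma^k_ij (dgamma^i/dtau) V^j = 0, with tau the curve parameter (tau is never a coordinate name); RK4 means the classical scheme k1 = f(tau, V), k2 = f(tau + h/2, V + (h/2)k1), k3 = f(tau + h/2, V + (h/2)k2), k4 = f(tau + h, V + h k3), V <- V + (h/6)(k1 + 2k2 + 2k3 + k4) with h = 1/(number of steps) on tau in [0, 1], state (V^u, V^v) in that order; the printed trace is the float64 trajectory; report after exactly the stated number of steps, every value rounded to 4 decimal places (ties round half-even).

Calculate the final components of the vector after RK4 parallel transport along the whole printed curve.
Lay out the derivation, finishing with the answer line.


gamma'(tau) = (-(1/2)*tau, -(4/3)*tau); f(tau, V)^k = -Gamma^k_ij(gamma(tau)) gamma'^i(tau) V^j; h = 1/2; intermediate values shown to 6 dp
curve data and Christoffel symbols at the stage parameters:
  tau = 0.000000: gamma = (-0.250000, -0.500000), gamma' = (0.000000, 0.000000); Gamma_uuu = 0.000000, Gamma_uuv = 0.000000, Gamma_uvv = 0.000000, Gamma_vuu = 0.000000, Gamma_vuv = 0.000000, Gamma_vvv = 0.000000
  tau = 0.250000: gamma = (-0.265625, -0.541667), gamma' = (-0.125000, -0.333333); Gamma_uuu = 0.000000, Gamma_uuv = 0.000000, Gamma_uvv = 0.000000, Gamma_vuu = 0.000000, Gamma_vuv = 0.000000, Gamma_vvv = 0.000000
  tau = 0.500000: gamma = (-0.312500, -0.666667), gamma' = (-0.250000, -0.666667); Gamma_uuu = 0.000000, Gamma_uuv = 0.000000, Gamma_uvv = 0.000000, Gamma_vuu = 0.000000, Gamma_vuv = 0.000000, Gamma_vvv = 0.000000
  tau = 0.750000: gamma = (-0.390625, -0.875000), gamma' = (-0.375000, -1.000000); Gamma_uuu = 0.000000, Gamma_uuv = 0.000000, Gamma_uvv = 0.000000, Gamma_vuu = 0.000000, Gamma_vuv = 0.000000, Gamma_vvv = 0.000000
  tau = 1.000000: gamma = (-0.500000, -1.166667), gamma' = (-0.500000, -1.333333); Gamma_uuu = 0.000000, Gamma_uuv = 0.000000, Gamma_uvv = 0.000000, Gamma_vuu = 0.000000, Gamma_vuv = 0.000000, Gamma_vvv = 0.000000
step 0: V^u = -0.5000, V^v = -2.0000
step 1: k1 = (0.000000, 0.000000), k2 = (0.000000, 0.000000), k3 = (0.000000, 0.000000), k4 = (0.000000, 0.000000); V <- V + (h/6)(k1 + 2k2 + 2k3 + k4): V^u = -0.5000, V^v = -2.0000
step 2: k1 = (0.000000, 0.000000), k2 = (0.000000, 0.000000), k3 = (0.000000, 0.000000), k4 = (0.000000, 0.000000); V <- V + (h/6)(k1 + 2k2 + 2k3 + k4): V^u = -0.5000, V^v = -2.0000

Answer: V^u = -0.5000, V^v = -2.0000


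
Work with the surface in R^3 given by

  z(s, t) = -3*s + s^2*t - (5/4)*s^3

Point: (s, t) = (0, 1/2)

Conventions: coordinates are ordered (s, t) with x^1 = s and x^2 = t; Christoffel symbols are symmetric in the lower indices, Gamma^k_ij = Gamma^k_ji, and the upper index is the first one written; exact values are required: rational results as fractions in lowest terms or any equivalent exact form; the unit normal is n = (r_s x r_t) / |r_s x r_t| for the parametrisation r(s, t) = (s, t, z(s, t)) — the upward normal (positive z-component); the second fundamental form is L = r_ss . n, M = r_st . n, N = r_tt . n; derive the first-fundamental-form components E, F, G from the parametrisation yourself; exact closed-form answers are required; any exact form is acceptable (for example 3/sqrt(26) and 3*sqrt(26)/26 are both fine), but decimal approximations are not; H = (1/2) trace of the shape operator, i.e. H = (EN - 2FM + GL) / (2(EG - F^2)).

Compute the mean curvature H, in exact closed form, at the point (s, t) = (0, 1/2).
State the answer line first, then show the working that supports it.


Answer: H = sqrt(10)/200

z_s = -3, z_t = 0, z_ss = 1, z_st = 0, z_tt = 0
E = 10, F = 0, G = 1; answer radicand W^2 = 10
unnormalised second-form numerators: l = 1, m = 0, n = 0; L = l/sqrt(10), and similarly M = m/sqrt(W^2), N = n/sqrt(W^2)
H = (E*n - 2*F*m + G*l) / (2*(EG - F^2)*sqrt(W^2)); E*n - 2*F*m + G*l = 1, EG - F^2 = 10, so H = (1/20)/sqrt(10)


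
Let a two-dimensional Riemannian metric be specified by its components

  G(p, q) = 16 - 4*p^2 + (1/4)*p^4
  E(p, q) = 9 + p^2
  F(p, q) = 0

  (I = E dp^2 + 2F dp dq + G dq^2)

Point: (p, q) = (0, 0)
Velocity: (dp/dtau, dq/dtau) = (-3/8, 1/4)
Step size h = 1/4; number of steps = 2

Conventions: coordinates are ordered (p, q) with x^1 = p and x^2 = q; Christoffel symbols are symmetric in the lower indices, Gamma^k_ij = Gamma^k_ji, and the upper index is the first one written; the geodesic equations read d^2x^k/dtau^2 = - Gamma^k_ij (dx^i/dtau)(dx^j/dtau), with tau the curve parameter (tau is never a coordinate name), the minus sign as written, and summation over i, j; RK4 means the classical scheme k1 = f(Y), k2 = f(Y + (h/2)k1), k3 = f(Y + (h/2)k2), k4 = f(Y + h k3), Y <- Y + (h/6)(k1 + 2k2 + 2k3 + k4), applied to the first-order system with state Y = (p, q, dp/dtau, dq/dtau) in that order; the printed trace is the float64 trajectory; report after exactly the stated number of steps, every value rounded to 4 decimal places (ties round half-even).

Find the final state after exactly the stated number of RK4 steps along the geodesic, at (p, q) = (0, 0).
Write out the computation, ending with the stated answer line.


f(Y) = (dp/dtau, dq/dtau, -Gamma^p_ij Y'^i Y'^j, -Gamma^q_ij Y'^i Y'^j) with the Gammas evaluated at the stage position; h = 0.250000; intermediate values shown to 6 dp
step 0: p = 0.0000, q = 0.0000, dp/dtau = -0.3750, dq/dtau = 0.2500
step 1:
  k1: at (p, q) = (0.000000, 0.000000), (dp/dtau, dq/dtau) = (-0.375000, 0.250000); Gamma_ppp = 0.000000, Gamma_ppq = 0.000000, Gamma_pqq = 0.000000, Gamma_qpp = 0.000000, Gamma_qpq = 0.000000, Gamma_qqq = 0.000000; k1 = (-0.375000, 0.250000, 0.000000, 0.000000)
  k2: at (p, q) = (-0.046875, 0.031250), (dp/dtau, dq/dtau) = (-0.375000, 0.250000); Gamma_ppp = -0.005207, Gamma_ppq = 0.000000, Gamma_pqq = -0.020823, Gamma_qpp = 0.000000, Gamma_qpq = 0.011722, Gamma_qqq = 0.000000; k2 = (-0.375000, 0.250000, 0.002034, 0.002198)
  k3: at (p, q) = (-0.046875, 0.031250), (dp/dtau, dq/dtau) = (-0.374746, 0.250275); Gamma_ppp = -0.005207, Gamma_ppq = 0.000000, Gamma_pqq = -0.020823, Gamma_qpp = 0.000000, Gamma_qpq = 0.011722, Gamma_qqq = 0.000000; k3 = (-0.374746, 0.250275, 0.002036, 0.002199)
  k4: at (p, q) = (-0.093686, 0.062569), (dp/dtau, dq/dtau) = (-0.374491, 0.250550); Gamma_ppp = -0.010399, Gamma_ppq = 0.000000, Gamma_pqq = -0.041552, Gamma_qpp = 0.000000, Gamma_qpq = 0.023447, Gamma_qqq = 0.000000; k4 = (-0.374491, 0.250550, 0.004067, 0.004400)
  Y <- Y + (h/6)(k1 + 2k2 + 2k3 + k4): p = -0.0937, q = 0.0625, dp/dtau = -0.3745, dq/dtau = 0.2505
step 2:
  k1: at (p, q) = (-0.093708, 0.062546), (dp/dtau, dq/dtau) = (-0.374491, 0.250550); Gamma_ppp = -0.010402, Gamma_ppq = 0.000000, Gamma_pqq = -0.041562, Gamma_qpp = 0.000000, Gamma_qpq = 0.023453, Gamma_qqq = 0.000000; k1 = (-0.374491, 0.250550, 0.004068, 0.004401)
  k2: at (p, q) = (-0.140519, 0.093865), (dp/dtau, dq/dtau) = (-0.373983, 0.251100); Gamma_ppp = -0.015579, Gamma_ppq = 0.000000, Gamma_pqq = -0.062162, Gamma_qpp = 0.000000, Gamma_qpq = 0.035217, Gamma_qqq = 0.000000; k2 = (-0.373983, 0.251100, 0.006098, 0.006614)
  k3: at (p, q) = (-0.140455, 0.093933), (dp/dtau, dq/dtau) = (-0.373729, 0.251376); Gamma_ppp = -0.015572, Gamma_ppq = 0.000000, Gamma_pqq = -0.062135, Gamma_qpp = 0.000000, Gamma_qpq = 0.035201, Gamma_qqq = 0.000000; k3 = (-0.373729, 0.251376, 0.006101, 0.006614)
  k4: at (p, q) = (-0.187140, 0.125390), (dp/dtau, dq/dtau) = (-0.372966, 0.252203); Gamma_ppp = -0.020713, Gamma_ppq = 0.000000, Gamma_pqq = -0.082488, Gamma_qpp = 0.000000, Gamma_qpq = 0.046991, Gamma_qqq = 0.000000; k4 = (-0.372966, 0.252203, 0.008128, 0.008840)
  Y <- Y + (h/6)(k1 + 2k2 + 2k3 + k4): p = -0.1872, q = 0.1254, dp/dtau = -0.3730, dq/dtau = 0.2522

Answer: p = -0.1872, q = 0.1254, dp/dtau = -0.3730, dq/dtau = 0.2522


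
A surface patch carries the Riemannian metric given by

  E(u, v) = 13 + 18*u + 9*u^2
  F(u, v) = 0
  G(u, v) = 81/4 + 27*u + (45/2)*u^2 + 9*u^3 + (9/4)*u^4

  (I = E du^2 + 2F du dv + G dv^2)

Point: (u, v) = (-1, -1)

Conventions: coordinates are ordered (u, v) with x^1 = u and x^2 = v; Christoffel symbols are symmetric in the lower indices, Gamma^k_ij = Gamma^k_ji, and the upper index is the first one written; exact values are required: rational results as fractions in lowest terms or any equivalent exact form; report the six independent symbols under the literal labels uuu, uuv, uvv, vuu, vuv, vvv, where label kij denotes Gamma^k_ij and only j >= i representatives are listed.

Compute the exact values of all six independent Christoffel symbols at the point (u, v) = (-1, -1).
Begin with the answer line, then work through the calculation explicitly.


Answer: Gamma_uuu = 0, Gamma_uuv = 0, Gamma_uvv = 0, Gamma_vuu = 0, Gamma_vuv = 0, Gamma_vvv = 0

E = 4, F = 0, G = 9 at the point
E_u = 0, E_v = 0, F_u = 0, F_v = 0, G_u = 0, G_v = 0
EG - F^2 = 36;  g^inv = (1/36) * [[9, 0], [0, 4]]
first-kind symbols [ij,l] = (1/2)(d_i g_jl + d_j g_il - d_l g_ij): [uu,u] = E_u/2 = 0, [uu,v] = F_u - E_v/2 = 0, [uv,u] = E_v/2 = 0, [uv,v] = G_u/2 = 0, [vv,u] = F_v - G_u/2 = 0, [vv,v] = G_v/2 = 0
Gamma^u_ij = (G*[ij,u] - F*[ij,v])/(EG - F^2), Gamma^v_ij = (E*[ij,v] - F*[ij,u])/(EG - F^2)
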